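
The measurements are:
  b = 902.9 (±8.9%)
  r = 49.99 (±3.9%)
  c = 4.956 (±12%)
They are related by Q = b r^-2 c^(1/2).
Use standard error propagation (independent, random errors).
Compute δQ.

Relative error in a monomial: (δQ/Q)² = Σ (nᵢ · δxᵢ/xᵢ)².
  (1·δb/b)² = (1×0.0890)² = 0.00792;  (-2·δr/r)² = (-2×0.0390)² = 0.00608;  (½·δc/c)² = (0.5×0.120)² = 0.00360
δQ/Q = √(0.0176) = 0.133
Q = 0.8043, so δQ = 0.133 × 0.8043 = 0.107.

0.107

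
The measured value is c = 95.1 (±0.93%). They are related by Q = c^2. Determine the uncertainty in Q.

168

Since Q is a product/quotient, work with relative uncertainties:
  (2·δc/c)² = (2×0.00930)² = 0.000346
δQ/Q = √(0.000346) = 0.0186
Q = 9040, so δQ = 0.0186 × 9040 = 168.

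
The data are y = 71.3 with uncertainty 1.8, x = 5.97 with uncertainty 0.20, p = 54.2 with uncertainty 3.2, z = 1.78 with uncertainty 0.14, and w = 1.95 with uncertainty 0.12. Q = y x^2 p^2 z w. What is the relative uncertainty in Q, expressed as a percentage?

17.0%

Relative error in a monomial: (δQ/Q)² = Σ (nᵢ · δxᵢ/xᵢ)².
  (1·δy/y)² = (1×0.0252)² = 0.000637;  (2·δx/x)² = (2×0.0335)² = 0.00449;  (2·δp/p)² = (2×0.0590)² = 0.0139;  (1·δz/z)² = (1×0.0787)² = 0.00619;  (1·δw/w)² = (1×0.0615)² = 0.00379
δQ/Q = √(0.0290) = 0.170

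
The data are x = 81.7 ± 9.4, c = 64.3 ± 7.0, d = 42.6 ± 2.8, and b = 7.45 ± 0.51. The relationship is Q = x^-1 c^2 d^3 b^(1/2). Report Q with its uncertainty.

(1.07 ± 0.339) × 10^7

Relative error in a monomial: (δQ/Q)² = Σ (nᵢ · δxᵢ/xᵢ)².
  (-1·δx/x)² = (-1×0.115)² = 0.0132;  (2·δc/c)² = (2×0.109)² = 0.0474;  (3·δd/d)² = (3×0.0657)² = 0.0389;  (½·δb/b)² = (0.5×0.0685)² = 0.00117
δQ/Q = √(0.101) = 0.317
Q = 1.07e+07, so δQ = 0.317 × 1.07e+07 = 3.39e+06.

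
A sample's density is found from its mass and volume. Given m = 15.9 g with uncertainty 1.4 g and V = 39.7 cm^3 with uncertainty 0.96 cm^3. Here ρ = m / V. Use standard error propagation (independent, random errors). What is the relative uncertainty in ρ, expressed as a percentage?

9.13%

Products/powers → add relative errors in quadrature, weighted by exponent:
  (1·δm/m)² = (1×0.0881)² = 0.00775;  (-1·δV/V)² = (-1×0.0242)² = 0.000585
δρ/ρ = √(0.00834) = 0.0913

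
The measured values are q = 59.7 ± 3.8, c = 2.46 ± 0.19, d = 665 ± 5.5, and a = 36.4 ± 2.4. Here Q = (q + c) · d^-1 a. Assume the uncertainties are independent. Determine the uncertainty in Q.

Let u = q + c = 62.2. δu = √(δq² + δc²) = √(14.4 + 0.0361) = 3.80, so δu/u = 0.0612.
Q is then a monomial in u, d, a:
δQ/Q = √((δu/u)² + (-1·δd/d)² + (1·δa/a)²) = √(0.00375 + 6.84e-05 + 0.00435) = 0.0903
Q = 3.40, so δQ = 0.0903 × 3.40 = 0.307.

0.307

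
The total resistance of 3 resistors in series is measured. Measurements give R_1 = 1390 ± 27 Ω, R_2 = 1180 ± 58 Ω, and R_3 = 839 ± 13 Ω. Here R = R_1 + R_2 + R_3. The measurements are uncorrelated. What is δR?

R is a linear combination, so absolute uncertainties add in quadrature:
  (δR_1)² = 729;  (δR_2)² = 3360;  (δR_3)² = 169
δR = √(4260) = 65.3 Ω

65.3 Ω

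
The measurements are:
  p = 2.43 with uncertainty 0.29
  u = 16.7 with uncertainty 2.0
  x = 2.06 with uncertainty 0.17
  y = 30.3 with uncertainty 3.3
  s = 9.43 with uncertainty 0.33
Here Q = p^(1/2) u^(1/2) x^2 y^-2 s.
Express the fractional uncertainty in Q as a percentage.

28.8%

Q is a product of powers, so relative uncertainties combine in quadrature:
  (½·δp/p)² = (0.5×0.119)² = 0.00356;  (½·δu/u)² = (0.5×0.120)² = 0.00359;  (2·δx/x)² = (2×0.0825)² = 0.0272;  (-2·δy/y)² = (-2×0.109)² = 0.0474;  (1·δs/s)² = (1×0.0350)² = 0.00122
δQ/Q = √(0.0831) = 0.288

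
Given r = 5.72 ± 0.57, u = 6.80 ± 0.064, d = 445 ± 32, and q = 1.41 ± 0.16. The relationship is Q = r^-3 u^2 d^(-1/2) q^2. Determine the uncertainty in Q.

0.00879

Q is a product of powers, so relative uncertainties combine in quadrature:
  (-3·δr/r)² = (-3×0.0997)² = 0.0894;  (2·δu/u)² = (2×0.00941)² = 0.000354;  (−½·δd/d)² = (-0.5×0.0719)² = 0.00129;  (2·δq/q)² = (2×0.113)² = 0.0515
δQ/Q = √(0.143) = 0.378
Q = 0.0233, so δQ = 0.378 × 0.0233 = 0.00879.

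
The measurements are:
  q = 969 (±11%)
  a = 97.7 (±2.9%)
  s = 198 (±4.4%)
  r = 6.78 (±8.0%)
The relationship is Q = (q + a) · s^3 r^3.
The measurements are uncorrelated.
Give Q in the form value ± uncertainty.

Let u = q + a = 1070. δu = √(δq² + δa²) = √(11400 + 8.03) = 107, so δu/u = 0.1000.
Q is then a monomial in u, s, r:
δQ/Q = √((δu/u)² + (3·δs/s)² + (3·δr/r)²) = √(0.00999 + 0.0174 + 0.0576) = 0.292
Q = 2.58e+12, so δQ = 0.292 × 2.58e+12 = 7.52e+11.

(2.58 ± 0.752) × 10^12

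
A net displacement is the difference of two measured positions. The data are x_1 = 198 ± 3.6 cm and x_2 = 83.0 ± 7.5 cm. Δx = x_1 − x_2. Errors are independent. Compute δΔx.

Each term contributes (cᵢ δxᵢ)² to (δΔx)²:
  (δx_1)² = 13.0;  (δx_2)² = 56.2
δΔx = √(69.2) = 8.32 cm

8.32 cm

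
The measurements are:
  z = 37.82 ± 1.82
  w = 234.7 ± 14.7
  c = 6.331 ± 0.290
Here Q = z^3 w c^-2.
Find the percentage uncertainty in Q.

Since Q is a product/quotient, work with relative uncertainties:
  (3·δz/z)² = (3×0.0481)² = 0.0208;  (1·δw/w)² = (1×0.0626)² = 0.00392;  (-2·δc/c)² = (-2×0.0458)² = 0.00839
δQ/Q = √(0.0332) = 0.182

18.2%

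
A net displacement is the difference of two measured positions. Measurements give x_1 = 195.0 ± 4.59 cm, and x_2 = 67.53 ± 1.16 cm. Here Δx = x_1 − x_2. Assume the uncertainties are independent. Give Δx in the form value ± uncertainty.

127.5 ± 4.73 cm

Δx is a linear combination, so absolute uncertainties add in quadrature:
  (δx_1)² = 21.1;  (δx_2)² = 1.35
δΔx = √(22.4) = 4.73 cm
Δx = 127.5 cm.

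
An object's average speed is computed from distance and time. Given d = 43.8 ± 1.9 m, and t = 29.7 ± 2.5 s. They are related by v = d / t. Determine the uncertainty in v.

v is a product of powers, so relative uncertainties combine in quadrature:
  (1·δd/d)² = (1×0.0434)² = 0.00188;  (-1·δt/t)² = (-1×0.0842)² = 0.00709
δv/v = √(0.00897) = 0.0947
v = 1.47 m/s, so δv = 0.0947 × 1.47 = 0.140 m/s.

0.140 m/s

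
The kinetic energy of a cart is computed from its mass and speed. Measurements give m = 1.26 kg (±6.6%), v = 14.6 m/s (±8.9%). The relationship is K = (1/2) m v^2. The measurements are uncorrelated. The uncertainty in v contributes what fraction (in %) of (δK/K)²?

87.9%

(δK/K)² = (1·δm/m)² + (2·δv/v)²
  m term: (1×0.0660)² = 0.00436
  v term: (2×0.0890)² = 0.0317
Total = 0.0360. Share from v = 0.0317/0.0360 = 0.879.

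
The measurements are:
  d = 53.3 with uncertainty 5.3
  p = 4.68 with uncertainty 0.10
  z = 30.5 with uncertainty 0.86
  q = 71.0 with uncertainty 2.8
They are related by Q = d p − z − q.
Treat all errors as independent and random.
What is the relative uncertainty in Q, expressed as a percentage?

17.3%

Let w = d·p = 249. δw/w = √((1·δd/d)² + (1·δp/p)²) = √(0.00989 + 0.000457) = 0.102, so δw = 25.4.
Q = w − z − q: δQ = √(δw² + δz² + δq²) = √(644 + 0.740 + 7.84) = 25.5
Q = 148, so δQ/Q = 25.5/148 = 0.173.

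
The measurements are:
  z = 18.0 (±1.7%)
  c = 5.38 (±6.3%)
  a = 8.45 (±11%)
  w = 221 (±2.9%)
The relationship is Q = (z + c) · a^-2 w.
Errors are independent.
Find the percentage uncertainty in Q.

22.3%

Let u = z + c = 23.4. δu = √(δz² + δc²) = √(0.0936 + 0.115) = 0.457, so δu/u = 0.0195.
Q is then a monomial in u, a, w:
δQ/Q = √((δu/u)² + (-2·δa/a)² + (1·δw/w)²) = √(0.000381 + 0.0484 + 0.000841) = 0.223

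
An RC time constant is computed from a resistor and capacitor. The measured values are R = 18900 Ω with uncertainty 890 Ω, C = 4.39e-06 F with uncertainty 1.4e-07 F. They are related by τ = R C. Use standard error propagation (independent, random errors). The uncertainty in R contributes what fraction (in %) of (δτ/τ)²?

68.6%

(δτ/τ)² = (1·δR/R)² + (1·δC/C)²
  R term: (1×0.0471)² = 0.00222
  C term: (1×0.0319)² = 0.00102
Total = 0.00323. Share from R = 0.00222/0.00323 = 0.686.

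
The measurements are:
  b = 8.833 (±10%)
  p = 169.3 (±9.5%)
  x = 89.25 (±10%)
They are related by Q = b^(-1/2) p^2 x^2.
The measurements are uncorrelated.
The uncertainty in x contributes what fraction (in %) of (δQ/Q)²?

(δQ/Q)² = (−½·δb/b)² + (2·δp/p)² + (2·δx/x)²
  b term: (-0.5×0.100)² = 0.00250
  p term: (2×0.0950)² = 0.0361
  x term: (2×0.100)² = 0.0400
Total = 0.0786. Share from x = 0.0400/0.0786 = 0.509.

50.9%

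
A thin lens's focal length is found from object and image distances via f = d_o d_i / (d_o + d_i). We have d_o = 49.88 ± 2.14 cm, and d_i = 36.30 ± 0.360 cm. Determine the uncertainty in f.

∂f/∂d_o = (d_i/(d_o+d_i))² = 0.177;  ∂f/∂d_i = (d_o/(d_o+d_i))² = 0.335
δf = √((∂f/∂d_o · δd_o)² + (∂f/∂d_i · δd_i)²) = √(0.144 + 0.0145) = 0.398 cm

0.398 cm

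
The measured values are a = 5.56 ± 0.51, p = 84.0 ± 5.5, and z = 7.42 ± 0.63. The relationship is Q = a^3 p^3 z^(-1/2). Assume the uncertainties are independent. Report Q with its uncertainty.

Since Q is a product/quotient, work with relative uncertainties:
  (3·δa/a)² = (3×0.0917)² = 0.0757;  (3·δp/p)² = (3×0.0655)² = 0.0386;  (−½·δz/z)² = (-0.5×0.0849)² = 0.00180
δQ/Q = √(0.116) = 0.341
Q = 3.74e+07, so δQ = 0.341 × 3.74e+07 = 1.27e+07.

(3.74 ± 1.27) × 10^7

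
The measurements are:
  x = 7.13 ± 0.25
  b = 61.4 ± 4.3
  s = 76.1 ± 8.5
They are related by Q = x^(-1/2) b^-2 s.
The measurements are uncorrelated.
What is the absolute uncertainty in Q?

0.00136

Products/powers → add relative errors in quadrature, weighted by exponent:
  (−½·δx/x)² = (-0.5×0.0351)² = 0.000307;  (-2·δb/b)² = (-2×0.0700)² = 0.0196;  (1·δs/s)² = (1×0.112)² = 0.0125
δQ/Q = √(0.0324) = 0.180
Q = 0.00756, so δQ = 0.180 × 0.00756 = 0.00136.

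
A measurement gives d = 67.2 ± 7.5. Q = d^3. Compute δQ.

1.02e+05

Q ∝ d^3, so δQ/Q = |3| · δd/d = 3 × 0.112 = 0.335.
Q = 3.03e+05, so δQ = 0.335 × 3.03e+05 = 1.02e+05.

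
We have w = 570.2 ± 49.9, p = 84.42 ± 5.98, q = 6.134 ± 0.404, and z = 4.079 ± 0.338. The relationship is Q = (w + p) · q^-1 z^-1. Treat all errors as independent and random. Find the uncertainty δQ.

Let u = w + p = 654.6. δu = √(δw² + δp²) = √(2490 + 35.8) = 50.3, so δu/u = 0.0768.
Q is then a monomial in u, q, z:
δQ/Q = √((δu/u)² + (-1·δq/q)² + (-1·δz/z)²) = √(0.00589 + 0.00434 + 0.00687) = 0.131
Q = 26.16, so δQ = 0.131 × 26.16 = 3.42.

3.42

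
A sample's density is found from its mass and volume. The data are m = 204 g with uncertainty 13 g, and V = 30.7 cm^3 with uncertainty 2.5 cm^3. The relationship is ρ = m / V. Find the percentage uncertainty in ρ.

10.3%

Each factor contributes (exponent × relative error)² to (δρ/ρ)²:
  (1·δm/m)² = (1×0.0637)² = 0.00406;  (-1·δV/V)² = (-1×0.0814)² = 0.00663
δρ/ρ = √(0.0107) = 0.103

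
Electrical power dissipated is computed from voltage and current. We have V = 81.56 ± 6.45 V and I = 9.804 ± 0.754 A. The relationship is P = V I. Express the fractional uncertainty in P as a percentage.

11.0%

Relative error in a monomial: (δP/P)² = Σ (nᵢ · δxᵢ/xᵢ)².
  (1·δV/V)² = (1×0.0791)² = 0.00625;  (1·δI/I)² = (1×0.0769)² = 0.00591
δP/P = √(0.0122) = 0.110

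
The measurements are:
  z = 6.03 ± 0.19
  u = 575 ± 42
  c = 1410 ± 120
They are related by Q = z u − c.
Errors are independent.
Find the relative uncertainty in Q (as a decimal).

0.146

Let p = z·u = 3470. δp/p = √((1·δz/z)² + (1·δu/u)²) = √(0.000993 + 0.00534) = 0.0795, so δp = 276.
Q = p − c: δQ = √(δp² + δc²) = √(76100 + 14400) = 301
Q = 2060, so δQ/Q = 301/2060 = 0.146.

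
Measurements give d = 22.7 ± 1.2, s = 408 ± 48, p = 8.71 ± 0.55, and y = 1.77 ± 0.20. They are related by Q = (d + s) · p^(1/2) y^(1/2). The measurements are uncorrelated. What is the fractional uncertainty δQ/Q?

Let u = d + s = 431. δu = √(δd² + δs²) = √(1.44 + 2300) = 48.0, so δu/u = 0.111.
Q is then a monomial in u, p, y:
δQ/Q = √((δu/u)² + (½·δp/p)² + (½·δy/y)²) = √(0.0124 + 0.000997 + 0.00319) = 0.129

0.129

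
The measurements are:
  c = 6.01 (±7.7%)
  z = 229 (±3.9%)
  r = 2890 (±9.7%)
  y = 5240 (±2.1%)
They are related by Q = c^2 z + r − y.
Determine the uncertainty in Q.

1350

Let p = c^2·z = 8270. δp/p = √((2·δc/c)² + (1·δz/z)²) = √(0.0237 + 0.00152) = 0.159, so δp = 1310.
Q = p + r − y: δQ = √(δp² + δr² + δy²) = √(1.73e+06 + 78600 + 12100) = 1350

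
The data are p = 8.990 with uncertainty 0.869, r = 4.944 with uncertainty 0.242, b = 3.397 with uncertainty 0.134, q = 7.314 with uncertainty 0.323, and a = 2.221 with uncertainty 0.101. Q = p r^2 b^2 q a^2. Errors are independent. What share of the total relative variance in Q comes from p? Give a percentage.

(δQ/Q)² = (1·δp/p)² + (2·δr/r)² + (2·δb/b)² + (1·δq/q)² + (2·δa/a)²
  p term: (1×0.0967)² = 0.00934
  r term: (2×0.0489)² = 0.00958
  b term: (2×0.0394)² = 0.00622
  q term: (1×0.0442)² = 0.00195
  a term: (2×0.0455)² = 0.00827
Total = 0.0354. Share from p = 0.00934/0.0354 = 0.264.

26.4%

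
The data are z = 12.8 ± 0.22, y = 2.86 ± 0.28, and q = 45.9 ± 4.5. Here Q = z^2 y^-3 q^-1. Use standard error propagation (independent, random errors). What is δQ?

0.0475

For a monomial Q ∝ z^2, y^-3, q^-1, fractional errors add in quadrature:
  (2·δz/z)² = (2×0.0172)² = 0.00118;  (-3·δy/y)² = (-3×0.0979)² = 0.0863;  (-1·δq/q)² = (-1×0.0980)² = 0.00961
δQ/Q = √(0.0971) = 0.312
Q = 0.153, so δQ = 0.312 × 0.153 = 0.0475.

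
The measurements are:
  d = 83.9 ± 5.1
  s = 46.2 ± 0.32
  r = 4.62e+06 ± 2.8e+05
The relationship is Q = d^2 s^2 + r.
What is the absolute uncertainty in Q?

1.86e+06

Let p = d^2·s^2 = 1.5e+07. δp/p = √((2·δd/d)² + (2·δs/s)²) = √(0.0148 + 0.000192) = 0.122, so δp = 1.84e+06.
Q = p + r: δQ = √(δp² + δr²) = √(3.38e+12 + 7.84e+10) = 1.86e+06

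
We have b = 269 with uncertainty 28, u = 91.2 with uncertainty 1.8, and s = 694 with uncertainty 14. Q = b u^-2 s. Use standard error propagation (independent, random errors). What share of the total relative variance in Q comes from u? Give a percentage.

12.2%

(δQ/Q)² = (1·δb/b)² + (-2·δu/u)² + (1·δs/s)²
  b term: (1×0.104)² = 0.0108
  u term: (-2×0.0197)² = 0.00156
  s term: (1×0.0202)² = 0.000407
Total = 0.0128. Share from u = 0.00156/0.0128 = 0.122.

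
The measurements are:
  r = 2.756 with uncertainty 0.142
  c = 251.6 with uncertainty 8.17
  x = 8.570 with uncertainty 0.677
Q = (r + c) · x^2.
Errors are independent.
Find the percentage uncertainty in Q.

Let u = r + c = 254.4. δu = √(δr² + δc²) = √(0.0202 + 66.7) = 8.17, so δu/u = 0.0321.
Q is then a monomial in u, x:
δQ/Q = √((δu/u)² + (2·δx/x)²) = √(0.00103 + 0.0250) = 0.161

16.1%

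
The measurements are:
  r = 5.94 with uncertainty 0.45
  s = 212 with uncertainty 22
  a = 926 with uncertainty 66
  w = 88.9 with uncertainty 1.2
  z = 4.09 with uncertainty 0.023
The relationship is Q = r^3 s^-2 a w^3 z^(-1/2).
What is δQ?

Each factor contributes (exponent × relative error)² to (δQ/Q)²:
  (3·δr/r)² = (3×0.0758)² = 0.0517;  (-2·δs/s)² = (-2×0.104)² = 0.0431;  (1·δa/a)² = (1×0.0713)² = 0.00508;  (3·δw/w)² = (3×0.0135)² = 0.00164;  (−½·δz/z)² = (-0.5×0.00562)² = 7.91e-06
δQ/Q = √(0.101) = 0.319
Q = 1.5e+06, so δQ = 0.319 × 1.5e+06 = 4.78e+05.

4.78e+05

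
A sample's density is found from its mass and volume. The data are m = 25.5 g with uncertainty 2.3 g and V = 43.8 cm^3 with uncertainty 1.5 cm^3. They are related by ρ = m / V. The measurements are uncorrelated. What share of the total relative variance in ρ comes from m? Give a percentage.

(δρ/ρ)² = (1·δm/m)² + (-1·δV/V)²
  m term: (1×0.0902)² = 0.00814
  V term: (-1×0.0342)² = 0.00117
Total = 0.00931. Share from m = 0.00814/0.00931 = 0.874.

87.4%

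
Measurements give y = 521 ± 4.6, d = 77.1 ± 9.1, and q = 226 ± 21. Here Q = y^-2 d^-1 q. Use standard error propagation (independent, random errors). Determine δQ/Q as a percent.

Q is a product of powers, so relative uncertainties combine in quadrature:
  (-2·δy/y)² = (-2×0.00883)² = 0.000312;  (-1·δd/d)² = (-1×0.118)² = 0.0139;  (1·δq/q)² = (1×0.0929)² = 0.00863
δQ/Q = √(0.0229) = 0.151

15.1%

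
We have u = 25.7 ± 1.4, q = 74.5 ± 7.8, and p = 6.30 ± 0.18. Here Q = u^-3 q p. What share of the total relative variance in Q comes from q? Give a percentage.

28.5%

(δQ/Q)² = (-3·δu/u)² + (1·δq/q)² + (1·δp/p)²
  u term: (-3×0.0545)² = 0.0267
  q term: (1×0.105)² = 0.0110
  p term: (1×0.0286)² = 0.000816
Total = 0.0385. Share from q = 0.0110/0.0385 = 0.285.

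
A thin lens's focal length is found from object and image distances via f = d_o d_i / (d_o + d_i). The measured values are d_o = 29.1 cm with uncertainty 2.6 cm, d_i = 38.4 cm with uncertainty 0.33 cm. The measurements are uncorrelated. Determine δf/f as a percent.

∂f/∂d_o = (d_i/(d_o+d_i))² = 0.324;  ∂f/∂d_i = (d_o/(d_o+d_i))² = 0.186
δf = √((∂f/∂d_o · δd_o)² + (∂f/∂d_i · δd_i)²) = √(0.708 + 0.00376) = 0.844 cm
f = 16.6 cm, so δf/f = 0.844/16.6 = 0.0510.

5.10%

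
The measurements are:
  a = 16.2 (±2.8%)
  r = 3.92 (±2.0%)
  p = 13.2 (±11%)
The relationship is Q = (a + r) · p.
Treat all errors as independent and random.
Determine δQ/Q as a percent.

Let u = a + r = 20.1. δu = √(δa² + δr²) = √(0.206 + 0.00615) = 0.460, so δu/u = 0.0229.
Q is then a monomial in u, p:
δQ/Q = √((δu/u)² + (1·δp/p)²) = √(0.000523 + 0.0121) = 0.112

11.2%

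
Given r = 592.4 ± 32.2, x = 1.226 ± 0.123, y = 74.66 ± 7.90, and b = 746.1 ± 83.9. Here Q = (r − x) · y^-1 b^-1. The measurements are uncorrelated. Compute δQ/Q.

Let u = r − x = 591.2. δu = √(δr² + δx²) = √(1040 + 0.0151) = 32.2, so δu/u = 0.0545.
Q is then a monomial in u, y, b:
δQ/Q = √((δu/u)² + (-1·δy/y)² + (-1·δb/b)²) = √(0.00297 + 0.0112 + 0.0126) = 0.164

0.164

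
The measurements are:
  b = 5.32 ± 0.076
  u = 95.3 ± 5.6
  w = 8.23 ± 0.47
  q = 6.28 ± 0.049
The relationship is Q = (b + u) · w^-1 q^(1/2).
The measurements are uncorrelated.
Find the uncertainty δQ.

Let h = b + u = 101. δh = √(δb² + δu²) = √(0.00578 + 31.4) = 5.60, so δh/h = 0.0557.
Q is then a monomial in h, w, q:
δQ/Q = √((δh/h)² + (-1·δw/w)² + (½·δq/q)²) = √(0.00310 + 0.00326 + 1.52e-05) = 0.0798
Q = 30.6, so δQ = 0.0798 × 30.6 = 2.45.

2.45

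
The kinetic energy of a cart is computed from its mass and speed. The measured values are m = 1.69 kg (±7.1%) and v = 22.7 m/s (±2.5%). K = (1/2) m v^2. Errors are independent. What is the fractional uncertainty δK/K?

0.0868

Relative error in a monomial: (δK/K)² = Σ (nᵢ · δxᵢ/xᵢ)².
  (1·δm/m)² = (1×0.0710)² = 0.00504;  (2·δv/v)² = (2×0.0250)² = 0.00250
δK/K = √(0.00754) = 0.0868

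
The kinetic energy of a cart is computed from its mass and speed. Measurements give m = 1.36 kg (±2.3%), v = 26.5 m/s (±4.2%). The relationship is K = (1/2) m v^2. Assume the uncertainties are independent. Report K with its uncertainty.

478 ± 41.6 J

Since K is a product/quotient, work with relative uncertainties:
  (1·δm/m)² = (1×0.0230)² = 0.000529;  (2·δv/v)² = (2×0.0420)² = 0.00706
δK/K = √(0.00759) = 0.0871
K = 478 J, so δK = 0.0871 × 478 = 41.6 J.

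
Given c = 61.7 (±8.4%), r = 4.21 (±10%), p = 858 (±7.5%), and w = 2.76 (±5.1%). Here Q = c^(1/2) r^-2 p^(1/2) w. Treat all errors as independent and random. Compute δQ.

7.67

Products/powers → add relative errors in quadrature, weighted by exponent:
  (½·δc/c)² = (0.5×0.0840)² = 0.00176;  (-2·δr/r)² = (-2×0.100)² = 0.0400;  (½·δp/p)² = (0.5×0.0750)² = 0.00141;  (1·δw/w)² = (1×0.0510)² = 0.00260
δQ/Q = √(0.0458) = 0.214
Q = 35.8, so δQ = 0.214 × 35.8 = 7.67.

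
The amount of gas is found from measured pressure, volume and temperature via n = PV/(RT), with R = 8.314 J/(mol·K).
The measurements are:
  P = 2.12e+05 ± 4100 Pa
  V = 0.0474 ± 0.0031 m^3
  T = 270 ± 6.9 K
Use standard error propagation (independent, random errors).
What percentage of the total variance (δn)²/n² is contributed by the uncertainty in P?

(δn/n)² = (1·δP/P)² + (1·δV/V)² + (-1·δT/T)²
  P term: (1×0.0193)² = 0.000374
  V term: (1×0.0654)² = 0.00428
  T term: (-1×0.0256)² = 0.000653
Total = 0.00530. Share from P = 0.000374/0.00530 = 0.0705.

7.05%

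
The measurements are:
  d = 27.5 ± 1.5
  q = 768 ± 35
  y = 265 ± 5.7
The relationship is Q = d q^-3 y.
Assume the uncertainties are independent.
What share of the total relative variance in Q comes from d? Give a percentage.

13.4%

(δQ/Q)² = (1·δd/d)² + (-3·δq/q)² + (1·δy/y)²
  d term: (1×0.0545)² = 0.00298
  q term: (-3×0.0456)² = 0.0187
  y term: (1×0.0215)² = 0.000463
Total = 0.0221. Share from d = 0.00298/0.0221 = 0.134.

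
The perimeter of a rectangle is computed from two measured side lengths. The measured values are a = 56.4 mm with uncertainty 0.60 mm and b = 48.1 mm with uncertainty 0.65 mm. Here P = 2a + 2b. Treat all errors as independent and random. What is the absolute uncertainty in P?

Absolute uncertainties add in quadrature for a linear combination:
  (2·δa)² = 1.44;  (2·δb)² = 1.69
δP = √(3.13) = 1.77 mm

1.77 mm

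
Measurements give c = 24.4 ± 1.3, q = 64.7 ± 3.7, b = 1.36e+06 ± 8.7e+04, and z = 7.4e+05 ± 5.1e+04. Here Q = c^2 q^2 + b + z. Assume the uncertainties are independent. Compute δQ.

4.02e+05

Let p = c^2·q^2 = 2.49e+06. δp/p = √((2·δc/c)² + (2·δq/q)²) = √(0.0114 + 0.0131) = 0.156, so δp = 3.9e+05.
Q = p + b + z: δQ = √(δp² + δb² + δz²) = √(1.52e+11 + 7.57e+09 + 2.6e+09) = 4.02e+05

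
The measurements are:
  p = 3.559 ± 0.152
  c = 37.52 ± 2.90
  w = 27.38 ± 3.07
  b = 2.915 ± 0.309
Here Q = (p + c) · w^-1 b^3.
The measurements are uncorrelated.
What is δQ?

12.8

Let u = p + c = 41.08. δu = √(δp² + δc²) = √(0.0231 + 8.41) = 2.90, so δu/u = 0.0707.
Q is then a monomial in u, w, b:
δQ/Q = √((δu/u)² + (-1·δw/w)² + (3·δb/b)²) = √(0.00500 + 0.0126 + 0.101) = 0.345
Q = 37.16, so δQ = 0.345 × 37.16 = 12.8.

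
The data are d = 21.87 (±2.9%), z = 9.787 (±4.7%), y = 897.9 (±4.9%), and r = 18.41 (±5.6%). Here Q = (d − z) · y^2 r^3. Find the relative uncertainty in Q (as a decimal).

0.205

Let u = d − z = 12.08. δu = √(δd² + δz²) = √(0.402 + 0.212) = 0.783, so δu/u = 0.0648.
Q is then a monomial in u, y, r:
δQ/Q = √((δu/u)² + (2·δy/y)² + (3·δr/r)²) = √(0.00420 + 0.00960 + 0.0282) = 0.205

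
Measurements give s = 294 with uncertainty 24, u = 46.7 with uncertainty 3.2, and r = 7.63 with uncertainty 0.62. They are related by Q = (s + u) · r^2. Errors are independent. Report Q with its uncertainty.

19800 ± 3520

Let w = s + u = 341. δw = √(δs² + δu²) = √(576 + 10.2) = 24.2, so δw/w = 0.0711.
Q is then a monomial in w, r:
δQ/Q = √((δw/w)² + (2·δr/r)²) = √(0.00505 + 0.0264) = 0.177
Q = 19800, so δQ = 0.177 × 19800 = 3520.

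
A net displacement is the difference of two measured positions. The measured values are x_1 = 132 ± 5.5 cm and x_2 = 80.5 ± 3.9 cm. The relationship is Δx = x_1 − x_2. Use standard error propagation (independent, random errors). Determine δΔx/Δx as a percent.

For a sum/difference, combine absolute errors in quadrature:
  (δx_1)² = 30.2;  (δx_2)² = 15.2
δΔx = √(45.5) = 6.74 cm
Δx = 51.5 cm, so δΔx/Δx = 6.74/51.5 = 0.131.

13.1%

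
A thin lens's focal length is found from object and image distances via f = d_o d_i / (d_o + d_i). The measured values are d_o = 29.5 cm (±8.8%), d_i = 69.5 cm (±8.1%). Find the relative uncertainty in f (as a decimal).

0.0663

∂f/∂d_o = (d_i/(d_o+d_i))² = 0.493;  ∂f/∂d_i = (d_o/(d_o+d_i))² = 0.0888
δf = √((∂f/∂d_o · δd_o)² + (∂f/∂d_i · δd_i)²) = √(1.64 + 0.250) = 1.37 cm
f = 20.7 cm, so δf/f = 1.37/20.7 = 0.0663.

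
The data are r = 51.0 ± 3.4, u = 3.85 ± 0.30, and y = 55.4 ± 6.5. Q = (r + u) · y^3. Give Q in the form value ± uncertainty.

Let w = r + u = 54.9. δw = √(δr² + δu²) = √(11.6 + 0.0900) = 3.41, so δw/w = 0.0622.
Q is then a monomial in w, y:
δQ/Q = √((δw/w)² + (3·δy/y)²) = √(0.00387 + 0.124) = 0.357
Q = 9.33e+06, so δQ = 0.357 × 9.33e+06 = 3.33e+06.

(9.33 ± 3.33) × 10^6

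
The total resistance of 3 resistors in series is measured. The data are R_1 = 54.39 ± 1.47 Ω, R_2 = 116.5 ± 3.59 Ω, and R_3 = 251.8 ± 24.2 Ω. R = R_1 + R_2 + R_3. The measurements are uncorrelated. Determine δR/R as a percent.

R is a linear combination, so absolute uncertainties add in quadrature:
  (δR_1)² = 2.16;  (δR_2)² = 12.9;  (δR_3)² = 586
δR = √(601) = 24.5 Ω
R = 422.7 Ω, so δR/R = 24.5/422.7 = 0.0580.

5.80%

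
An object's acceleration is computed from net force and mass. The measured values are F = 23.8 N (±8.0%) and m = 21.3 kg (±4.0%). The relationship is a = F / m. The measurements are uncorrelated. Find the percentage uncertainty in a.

8.94%

Relative error in a monomial: (δa/a)² = Σ (nᵢ · δxᵢ/xᵢ)².
  (1·δF/F)² = (1×0.0800)² = 0.00640;  (-1·δm/m)² = (-1×0.0400)² = 0.00160
δa/a = √(0.00800) = 0.0894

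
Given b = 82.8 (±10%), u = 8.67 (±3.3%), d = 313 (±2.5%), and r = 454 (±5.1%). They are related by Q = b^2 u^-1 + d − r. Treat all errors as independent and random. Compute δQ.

Let p = b^2·u^-1 = 791. δp/p = √((2·δb/b)² + (-1·δu/u)²) = √(0.0400 + 0.00109) = 0.203, so δp = 160.
Q = p + d − r: δQ = √(δp² + δd² + δr²) = √(25700 + 61.2 + 536) = 162

162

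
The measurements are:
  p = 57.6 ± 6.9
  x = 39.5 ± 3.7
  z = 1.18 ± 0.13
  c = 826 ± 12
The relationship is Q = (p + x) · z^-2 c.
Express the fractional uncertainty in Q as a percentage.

Let u = p + x = 97.1. δu = √(δp² + δx²) = √(47.6 + 13.7) = 7.83, so δu/u = 0.0806.
Q is then a monomial in u, z, c:
δQ/Q = √((δu/u)² + (-2·δz/z)² + (1·δc/c)²) = √(0.00650 + 0.0485 + 0.000211) = 0.235

23.5%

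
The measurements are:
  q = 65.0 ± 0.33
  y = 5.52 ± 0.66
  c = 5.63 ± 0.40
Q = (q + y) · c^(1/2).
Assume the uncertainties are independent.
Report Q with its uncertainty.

Let u = q + y = 70.5. δu = √(δq² + δy²) = √(0.109 + 0.436) = 0.738, so δu/u = 0.0105.
Q is then a monomial in u, c:
δQ/Q = √((δu/u)² + (½·δc/c)²) = √(0.000109 + 0.00126) = 0.0370
Q = 167, so δQ = 0.0370 × 167 = 6.20.

167 ± 6.20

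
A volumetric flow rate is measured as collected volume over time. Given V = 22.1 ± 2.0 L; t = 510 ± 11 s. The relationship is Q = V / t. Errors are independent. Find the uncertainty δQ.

Products/powers → add relative errors in quadrature, weighted by exponent:
  (1·δV/V)² = (1×0.0905)² = 0.00819;  (-1·δt/t)² = (-1×0.0216)² = 0.000465
δQ/Q = √(0.00866) = 0.0930
Q = 0.0433 L/s, so δQ = 0.0930 × 0.0433 = 0.00403 L/s.

0.00403 L/s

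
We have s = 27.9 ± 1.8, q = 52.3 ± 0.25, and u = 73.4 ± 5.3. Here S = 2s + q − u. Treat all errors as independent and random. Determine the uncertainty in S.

6.41

Each term contributes (cᵢ δxᵢ)² to (δS)²:
  (2·δs)² = 13.0;  (δq)² = 0.0625;  (δu)² = 28.1
δS = √(41.1) = 6.41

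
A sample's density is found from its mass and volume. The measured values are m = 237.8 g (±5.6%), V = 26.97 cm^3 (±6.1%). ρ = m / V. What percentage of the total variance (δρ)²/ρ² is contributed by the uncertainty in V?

(δρ/ρ)² = (1·δm/m)² + (-1·δV/V)²
  m term: (1×0.0560)² = 0.00314
  V term: (-1×0.0610)² = 0.00372
Total = 0.00686. Share from V = 0.00372/0.00686 = 0.543.

54.3%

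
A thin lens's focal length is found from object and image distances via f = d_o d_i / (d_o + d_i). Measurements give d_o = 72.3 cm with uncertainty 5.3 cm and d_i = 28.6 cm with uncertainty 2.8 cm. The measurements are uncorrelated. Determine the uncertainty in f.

∂f/∂d_o = (d_i/(d_o+d_i))² = 0.0803;  ∂f/∂d_i = (d_o/(d_o+d_i))² = 0.513
δf = √((∂f/∂d_o · δd_o)² + (∂f/∂d_i · δd_i)²) = √(0.181 + 2.07) = 1.50 cm

1.50 cm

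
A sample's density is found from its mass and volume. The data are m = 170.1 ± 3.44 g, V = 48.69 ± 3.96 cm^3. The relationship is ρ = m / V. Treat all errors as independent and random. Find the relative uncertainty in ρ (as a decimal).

Products/powers → add relative errors in quadrature, weighted by exponent:
  (1·δm/m)² = (1×0.0202)² = 0.000409;  (-1·δV/V)² = (-1×0.0813)² = 0.00661
δρ/ρ = √(0.00702) = 0.0838

0.0838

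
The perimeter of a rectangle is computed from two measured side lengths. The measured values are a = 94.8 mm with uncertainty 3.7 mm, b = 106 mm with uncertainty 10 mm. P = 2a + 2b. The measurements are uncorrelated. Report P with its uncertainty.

402 ± 21.3 mm

Sums and differences: (δP)² = Σ (cᵢ δxᵢ)².
  (2·δa)² = 54.8;  (2·δb)² = 400
δP = √(455) = 21.3 mm
P = 402 mm.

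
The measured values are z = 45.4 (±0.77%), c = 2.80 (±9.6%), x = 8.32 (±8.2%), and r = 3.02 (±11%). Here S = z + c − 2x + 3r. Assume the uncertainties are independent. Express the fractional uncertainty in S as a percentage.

4.30%

Each term contributes (cᵢ δxᵢ)² to (δS)²:
  (δz)² = 0.122;  (δc)² = 0.0723;  (2·δx)² = 1.86;  (3·δr)² = 0.993
δS = √(3.05) = 1.75
S = 40.6, so δS/S = 1.75/40.6 = 0.0430.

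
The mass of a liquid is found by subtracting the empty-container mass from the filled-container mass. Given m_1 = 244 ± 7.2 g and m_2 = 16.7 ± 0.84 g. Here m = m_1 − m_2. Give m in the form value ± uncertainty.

227 ± 7.25 g

m is a linear combination, so absolute uncertainties add in quadrature:
  (δm_1)² = 51.8;  (δm_2)² = 0.706
δm = √(52.5) = 7.25 g
m = 227 g.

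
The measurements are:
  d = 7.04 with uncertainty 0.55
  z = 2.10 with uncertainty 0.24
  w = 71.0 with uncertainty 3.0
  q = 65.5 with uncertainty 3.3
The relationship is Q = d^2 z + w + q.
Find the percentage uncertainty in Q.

Let p = d^2·z = 104. δp/p = √((2·δd/d)² + (1·δz/z)²) = √(0.0244 + 0.0131) = 0.194, so δp = 20.1.
Q = p + w + q: δQ = √(δp² + δw² + δq²) = √(406 + 9.00 + 10.9) = 20.6
Q = 241, so δQ/Q = 20.6/241 = 0.0858.

8.58%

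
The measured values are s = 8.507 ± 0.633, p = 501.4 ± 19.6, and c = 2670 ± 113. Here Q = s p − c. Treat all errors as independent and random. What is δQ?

Let w = s·p = 4265. δw/w = √((1·δs/s)² + (1·δp/p)²) = √(0.00554 + 0.00153) = 0.0841, so δw = 359.
Q = w − c: δQ = √(δw² + δc²) = √(1.29e+05 + 12800) = 376

376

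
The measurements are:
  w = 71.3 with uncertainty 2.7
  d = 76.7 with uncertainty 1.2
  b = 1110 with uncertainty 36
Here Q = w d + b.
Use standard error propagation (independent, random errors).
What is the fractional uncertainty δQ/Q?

Let p = w·d = 5470. δp/p = √((1·δw/w)² + (1·δd/d)²) = √(0.00143 + 0.000245) = 0.0410, so δp = 224.
Q = p + b: δQ = √(δp² + δb²) = √(50200 + 1300) = 227
Q = 6580, so δQ/Q = 227/6580 = 0.0345.

0.0345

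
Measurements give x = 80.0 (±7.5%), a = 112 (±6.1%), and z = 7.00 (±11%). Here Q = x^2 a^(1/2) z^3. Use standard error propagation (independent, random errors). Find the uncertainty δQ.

8.45e+06

Relative error in a monomial: (δQ/Q)² = Σ (nᵢ · δxᵢ/xᵢ)².
  (2·δx/x)² = (2×0.0750)² = 0.0225;  (½·δa/a)² = (0.5×0.0610)² = 0.000930;  (3·δz/z)² = (3×0.110)² = 0.109
δQ/Q = √(0.132) = 0.364
Q = 2.32e+07, so δQ = 0.364 × 2.32e+07 = 8.45e+06.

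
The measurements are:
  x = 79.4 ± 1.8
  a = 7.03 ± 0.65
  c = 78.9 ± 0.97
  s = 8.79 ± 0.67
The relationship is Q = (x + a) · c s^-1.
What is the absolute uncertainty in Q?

62.3

Let u = x + a = 86.4. δu = √(δx² + δa²) = √(3.24 + 0.423) = 1.91, so δu/u = 0.0221.
Q is then a monomial in u, c, s:
δQ/Q = √((δu/u)² + (1·δc/c)² + (-1·δs/s)²) = √(0.000490 + 0.000151 + 0.00581) = 0.0803
Q = 776, so δQ = 0.0803 × 776 = 62.3.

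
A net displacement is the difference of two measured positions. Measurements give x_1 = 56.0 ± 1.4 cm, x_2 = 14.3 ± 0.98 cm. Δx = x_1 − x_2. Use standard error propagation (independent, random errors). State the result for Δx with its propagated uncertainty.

Absolute uncertainties add in quadrature for a linear combination:
  (δx_1)² = 1.96;  (δx_2)² = 0.960
δΔx = √(2.92) = 1.71 cm
Δx = 41.7 cm.

41.7 ± 1.71 cm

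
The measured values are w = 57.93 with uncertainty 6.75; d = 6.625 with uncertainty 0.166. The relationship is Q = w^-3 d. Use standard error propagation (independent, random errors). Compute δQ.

1.19e-05

Products/powers → add relative errors in quadrature, weighted by exponent:
  (-3·δw/w)² = (-3×0.117)² = 0.122;  (1·δd/d)² = (1×0.0251)² = 0.000628
δQ/Q = √(0.123) = 0.350
Q = 3.408e-05, so δQ = 0.350 × 3.408e-05 = 1.19e-05.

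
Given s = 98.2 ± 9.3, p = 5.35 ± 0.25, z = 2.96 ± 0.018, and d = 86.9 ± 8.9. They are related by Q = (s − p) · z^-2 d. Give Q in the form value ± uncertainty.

Let u = s − p = 92.9. δu = √(δs² + δp²) = √(86.5 + 0.0625) = 9.30, so δu/u = 0.100.
Q is then a monomial in u, z, d:
δQ/Q = √((δu/u)² + (-2·δz/z)² + (1·δd/d)²) = √(0.0100 + 0.000148 + 0.0105) = 0.144
Q = 921, so δQ = 0.144 × 921 = 132.

921 ± 132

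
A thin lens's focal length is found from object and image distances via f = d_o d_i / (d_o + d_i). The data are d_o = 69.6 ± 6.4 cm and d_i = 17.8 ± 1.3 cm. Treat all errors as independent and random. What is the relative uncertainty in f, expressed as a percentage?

6.11%

∂f/∂d_o = (d_i/(d_o+d_i))² = 0.0415;  ∂f/∂d_i = (d_o/(d_o+d_i))² = 0.634
δf = √((∂f/∂d_o · δd_o)² + (∂f/∂d_i · δd_i)²) = √(0.0705 + 0.680) = 0.866 cm
f = 14.2 cm, so δf/f = 0.866/14.2 = 0.0611.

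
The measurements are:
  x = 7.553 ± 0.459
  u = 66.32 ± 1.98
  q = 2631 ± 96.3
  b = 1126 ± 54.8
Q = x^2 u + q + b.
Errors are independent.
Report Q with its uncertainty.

Let p = x^2·u = 3783. δp/p = √((2·δx/x)² + (1·δu/u)²) = √(0.0148 + 0.000891) = 0.125, so δp = 474.
Q = p + q + b: δQ = √(δp² + δq² + δb²) = √(2.24e+05 + 9270 + 3000) = 486
Q = 7540.

7540 ± 486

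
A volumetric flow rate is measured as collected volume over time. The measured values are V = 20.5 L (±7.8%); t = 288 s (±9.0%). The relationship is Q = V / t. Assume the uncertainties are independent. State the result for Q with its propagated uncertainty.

Products/powers → add relative errors in quadrature, weighted by exponent:
  (1·δV/V)² = (1×0.0780)² = 0.00608;  (-1·δt/t)² = (-1×0.0900)² = 0.00810
δQ/Q = √(0.0142) = 0.119
Q = 0.0712 L/s, so δQ = 0.119 × 0.0712 = 0.00848 L/s.

0.0712 ± 0.00848 L/s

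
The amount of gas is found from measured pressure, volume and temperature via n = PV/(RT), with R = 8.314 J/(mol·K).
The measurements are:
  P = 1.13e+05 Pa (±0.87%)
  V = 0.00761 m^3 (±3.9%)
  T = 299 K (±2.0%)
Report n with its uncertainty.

0.346 ± 0.0155 mol

n is a product of powers, so relative uncertainties combine in quadrature:
  (1·δP/P)² = (1×0.00870)² = 7.57e-05;  (1·δV/V)² = (1×0.0390)² = 0.00152;  (-1·δT/T)² = (-1×0.0200)² = 0.000400
δn/n = √(0.00200) = 0.0447
n = 0.346 mol, so δn = 0.0447 × 0.346 = 0.0155 mol.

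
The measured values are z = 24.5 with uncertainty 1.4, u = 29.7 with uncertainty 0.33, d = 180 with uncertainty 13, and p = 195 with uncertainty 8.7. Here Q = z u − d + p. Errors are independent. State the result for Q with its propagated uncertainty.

Let w = z·u = 728. δw/w = √((1·δz/z)² + (1·δu/u)²) = √(0.00327 + 0.000123) = 0.0582, so δw = 42.4.
Q = w − d + p: δQ = √(δw² + δd² + δp²) = √(1790 + 169 + 75.7) = 45.2
Q = 743.

743 ± 45.2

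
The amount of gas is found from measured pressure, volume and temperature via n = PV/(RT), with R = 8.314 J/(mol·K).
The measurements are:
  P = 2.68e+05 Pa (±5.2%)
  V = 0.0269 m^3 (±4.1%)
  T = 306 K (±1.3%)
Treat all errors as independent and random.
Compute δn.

n is a product of powers, so relative uncertainties combine in quadrature:
  (1·δP/P)² = (1×0.0520)² = 0.00270;  (1·δV/V)² = (1×0.0410)² = 0.00168;  (-1·δT/T)² = (-1×0.0130)² = 0.000169
δn/n = √(0.00455) = 0.0675
n = 2.83 mol, so δn = 0.0675 × 2.83 = 0.191 mol.

0.191 mol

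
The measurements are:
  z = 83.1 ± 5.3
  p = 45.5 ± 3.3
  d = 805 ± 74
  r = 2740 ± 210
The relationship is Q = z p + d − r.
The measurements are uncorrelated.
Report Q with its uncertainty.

1850 ± 428

Let w = z·p = 3780. δw/w = √((1·δz/z)² + (1·δp/p)²) = √(0.00407 + 0.00526) = 0.0966, so δw = 365.
Q = w + d − r: δQ = √(δw² + δd² + δr²) = √(1.33e+05 + 5480 + 44100) = 428
Q = 1850.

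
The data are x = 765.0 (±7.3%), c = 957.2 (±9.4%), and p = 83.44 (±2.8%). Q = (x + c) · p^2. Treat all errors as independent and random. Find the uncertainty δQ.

9.97e+05

Let u = x + c = 1722. δu = √(δx² + δc²) = √(3120 + 8100) = 106, so δu/u = 0.0615.
Q is then a monomial in u, p:
δQ/Q = √((δu/u)² + (2·δp/p)²) = √(0.00378 + 0.00314) = 0.0832
Q = 1.199e+07, so δQ = 0.0832 × 1.199e+07 = 9.97e+05.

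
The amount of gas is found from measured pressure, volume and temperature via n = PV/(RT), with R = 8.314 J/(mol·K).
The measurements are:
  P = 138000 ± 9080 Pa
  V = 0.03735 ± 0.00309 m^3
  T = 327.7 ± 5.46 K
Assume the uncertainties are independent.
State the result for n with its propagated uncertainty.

n is a product of powers, so relative uncertainties combine in quadrature:
  (1·δP/P)² = (1×0.0658)² = 0.00433;  (1·δV/V)² = (1×0.0827)² = 0.00684;  (-1·δT/T)² = (-1×0.0167)² = 0.000278
δn/n = √(0.0115) = 0.107
n = 1.892 mol, so δn = 0.107 × 1.892 = 0.202 mol.

1.892 ± 0.202 mol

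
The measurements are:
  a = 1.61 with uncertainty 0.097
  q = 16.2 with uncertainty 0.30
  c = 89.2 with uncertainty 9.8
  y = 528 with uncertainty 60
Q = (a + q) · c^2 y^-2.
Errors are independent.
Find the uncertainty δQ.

Let u = a + q = 17.8. δu = √(δa² + δq²) = √(0.00941 + 0.0900) = 0.315, so δu/u = 0.0177.
Q is then a monomial in u, c, y:
δQ/Q = √((δu/u)² + (2·δc/c)² + (-2·δy/y)²) = √(0.000313 + 0.0483 + 0.0517) = 0.317
Q = 0.508, so δQ = 0.317 × 0.508 = 0.161.

0.161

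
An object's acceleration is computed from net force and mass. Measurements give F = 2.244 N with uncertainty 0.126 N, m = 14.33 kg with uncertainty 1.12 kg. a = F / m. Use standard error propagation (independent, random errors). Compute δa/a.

0.0962

Each factor contributes (exponent × relative error)² to (δa/a)²:
  (1·δF/F)² = (1×0.0561)² = 0.00315;  (-1·δm/m)² = (-1×0.0782)² = 0.00611
δa/a = √(0.00926) = 0.0962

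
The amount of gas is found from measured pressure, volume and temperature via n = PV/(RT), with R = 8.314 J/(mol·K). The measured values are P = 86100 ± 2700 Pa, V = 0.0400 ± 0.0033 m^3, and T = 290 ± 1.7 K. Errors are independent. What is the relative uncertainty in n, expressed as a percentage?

Products/powers → add relative errors in quadrature, weighted by exponent:
  (1·δP/P)² = (1×0.0314)² = 0.000983;  (1·δV/V)² = (1×0.0825)² = 0.00681;  (-1·δT/T)² = (-1×0.00586)² = 3.44e-05
δn/n = √(0.00782) = 0.0885

8.85%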